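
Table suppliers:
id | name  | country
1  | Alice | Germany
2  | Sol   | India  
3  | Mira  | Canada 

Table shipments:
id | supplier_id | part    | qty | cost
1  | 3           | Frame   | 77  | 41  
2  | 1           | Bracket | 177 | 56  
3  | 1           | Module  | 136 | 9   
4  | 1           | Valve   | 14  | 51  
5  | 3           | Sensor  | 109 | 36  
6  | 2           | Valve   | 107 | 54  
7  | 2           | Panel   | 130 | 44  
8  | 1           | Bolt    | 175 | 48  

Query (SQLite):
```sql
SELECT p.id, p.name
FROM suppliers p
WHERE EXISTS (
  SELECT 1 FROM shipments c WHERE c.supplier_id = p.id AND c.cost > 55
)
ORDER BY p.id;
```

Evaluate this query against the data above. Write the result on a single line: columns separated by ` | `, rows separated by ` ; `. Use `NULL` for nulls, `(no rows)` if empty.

For each suppliers row, check whether any shipments with matching supplier_id has cost > 55.
Keep rows where that is true.

1 | Alice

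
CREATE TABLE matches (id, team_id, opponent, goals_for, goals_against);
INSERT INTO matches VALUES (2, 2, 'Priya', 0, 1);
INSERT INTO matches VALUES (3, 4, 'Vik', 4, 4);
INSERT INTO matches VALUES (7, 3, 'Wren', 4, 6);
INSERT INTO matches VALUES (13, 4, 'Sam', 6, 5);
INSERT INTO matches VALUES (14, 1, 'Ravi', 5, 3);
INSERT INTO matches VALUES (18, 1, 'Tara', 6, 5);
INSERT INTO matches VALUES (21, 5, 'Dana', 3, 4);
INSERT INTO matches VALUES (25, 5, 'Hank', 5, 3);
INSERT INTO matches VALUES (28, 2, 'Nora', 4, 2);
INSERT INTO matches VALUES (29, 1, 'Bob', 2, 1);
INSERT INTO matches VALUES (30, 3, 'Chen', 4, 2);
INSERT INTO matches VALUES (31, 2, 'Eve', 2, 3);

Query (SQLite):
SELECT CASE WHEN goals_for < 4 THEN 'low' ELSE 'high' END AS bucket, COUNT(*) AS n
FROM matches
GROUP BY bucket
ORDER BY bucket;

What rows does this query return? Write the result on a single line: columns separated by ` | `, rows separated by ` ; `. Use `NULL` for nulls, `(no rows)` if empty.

Bucket rows by goals_for < 4 → 'low' else 'high'; count each bucket.

high | 8 ; low | 4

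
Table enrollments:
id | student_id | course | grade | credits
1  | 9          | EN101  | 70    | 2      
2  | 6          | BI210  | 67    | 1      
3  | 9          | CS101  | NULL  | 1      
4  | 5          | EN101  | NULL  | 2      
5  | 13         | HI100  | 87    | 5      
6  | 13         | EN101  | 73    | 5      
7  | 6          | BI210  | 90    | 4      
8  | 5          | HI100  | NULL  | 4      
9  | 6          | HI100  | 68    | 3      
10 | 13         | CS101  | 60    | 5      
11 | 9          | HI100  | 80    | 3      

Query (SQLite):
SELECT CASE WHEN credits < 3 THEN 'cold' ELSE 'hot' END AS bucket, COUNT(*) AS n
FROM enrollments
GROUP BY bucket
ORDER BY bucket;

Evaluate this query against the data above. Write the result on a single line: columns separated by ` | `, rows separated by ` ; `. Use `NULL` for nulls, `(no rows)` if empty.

cold | 4 ; hot | 7

Bucket rows by credits < 3 → 'cold' else 'hot'; count each bucket.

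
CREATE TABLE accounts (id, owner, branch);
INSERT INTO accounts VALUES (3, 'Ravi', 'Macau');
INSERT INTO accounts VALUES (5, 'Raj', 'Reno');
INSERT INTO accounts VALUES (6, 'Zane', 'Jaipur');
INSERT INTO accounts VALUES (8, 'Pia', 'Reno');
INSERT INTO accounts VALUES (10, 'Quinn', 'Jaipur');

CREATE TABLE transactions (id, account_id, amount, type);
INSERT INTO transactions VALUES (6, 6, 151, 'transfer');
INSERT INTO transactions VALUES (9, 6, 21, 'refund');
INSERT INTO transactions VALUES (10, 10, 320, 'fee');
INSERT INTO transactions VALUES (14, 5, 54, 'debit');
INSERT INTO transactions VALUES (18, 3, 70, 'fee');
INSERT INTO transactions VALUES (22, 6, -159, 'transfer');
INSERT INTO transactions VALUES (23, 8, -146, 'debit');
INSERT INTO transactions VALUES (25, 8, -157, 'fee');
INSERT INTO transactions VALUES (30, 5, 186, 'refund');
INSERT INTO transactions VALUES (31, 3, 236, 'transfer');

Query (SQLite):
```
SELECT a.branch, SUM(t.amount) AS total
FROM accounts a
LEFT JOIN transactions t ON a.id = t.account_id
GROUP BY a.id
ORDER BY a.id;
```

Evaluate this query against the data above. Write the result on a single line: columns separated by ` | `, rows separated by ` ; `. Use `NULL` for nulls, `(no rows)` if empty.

Macau | 306 ; Reno | 240 ; Jaipur | 13 ; Reno | -303 ; Jaipur | 320

LEFT JOIN keeps every accounts row; unmatched ones get NULL for transactions columns.
Group by accounts.id and compute SUM(t.amount). SUM over an all-NULL group is NULL.
  3: ids {18, 31} → SUM(t.amount)=306
  5: ids {14, 30} → SUM(t.amount)=240
  6: ids {6, 9, 22} → SUM(t.amount)=13
  8: ids {23, 25} → SUM(t.amount)=-303
  10: ids {10} → SUM(t.amount)=320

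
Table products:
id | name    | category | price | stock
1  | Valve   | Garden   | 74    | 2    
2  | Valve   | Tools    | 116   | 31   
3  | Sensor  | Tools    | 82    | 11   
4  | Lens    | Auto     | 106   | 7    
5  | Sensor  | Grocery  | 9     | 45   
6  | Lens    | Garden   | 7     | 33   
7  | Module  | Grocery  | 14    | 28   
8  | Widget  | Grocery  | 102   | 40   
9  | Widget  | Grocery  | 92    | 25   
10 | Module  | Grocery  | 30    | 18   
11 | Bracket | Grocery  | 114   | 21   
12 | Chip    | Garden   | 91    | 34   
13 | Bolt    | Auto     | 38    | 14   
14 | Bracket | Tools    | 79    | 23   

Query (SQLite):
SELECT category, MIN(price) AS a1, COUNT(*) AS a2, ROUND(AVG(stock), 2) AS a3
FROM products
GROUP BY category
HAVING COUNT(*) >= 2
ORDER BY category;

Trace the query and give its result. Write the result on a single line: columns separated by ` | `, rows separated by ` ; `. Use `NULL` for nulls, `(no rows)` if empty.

Auto | 38 | 2 | 10.5 ; Garden | 7 | 3 | 23 ; Grocery | 9 | 6 | 29.5 ; Tools | 79 | 3 | 21.67

Group products by category.
Per group compute: MIN(price), COUNT(*), ROUND(AVG(stock), 2).
HAVING: drop groups with fewer than 2 rows.
  Auto: ids {4, 13} → MIN(price)=38, COUNT(*)=2, ROUND(AVG(stock), 2)=10.5
  Garden: ids {1, 6, 12} → MIN(price)=7, COUNT(*)=3, ROUND(AVG(stock), 2)=23
  Grocery: ids {5, 7, 8, 9, 10, 11} → MIN(price)=9, COUNT(*)=6, ROUND(AVG(stock), 2)=29.5
  Tools: ids {2, 3, 14} → MIN(price)=79, COUNT(*)=3, ROUND(AVG(stock), 2)=21.67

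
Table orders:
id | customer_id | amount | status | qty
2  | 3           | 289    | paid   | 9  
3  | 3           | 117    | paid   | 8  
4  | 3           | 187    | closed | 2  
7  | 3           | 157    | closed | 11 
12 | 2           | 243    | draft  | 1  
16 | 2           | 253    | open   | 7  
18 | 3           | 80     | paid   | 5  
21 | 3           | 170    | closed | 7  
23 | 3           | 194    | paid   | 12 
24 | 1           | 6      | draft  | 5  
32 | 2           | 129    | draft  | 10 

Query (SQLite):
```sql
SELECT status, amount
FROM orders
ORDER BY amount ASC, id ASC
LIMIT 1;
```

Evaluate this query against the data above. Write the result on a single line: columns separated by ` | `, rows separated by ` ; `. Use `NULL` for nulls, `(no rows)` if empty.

Sort by amount asc, tiebreak id asc: (6, id=24), (80, id=18), (117, id=3), (129, id=32) …. Take first 1.

draft | 6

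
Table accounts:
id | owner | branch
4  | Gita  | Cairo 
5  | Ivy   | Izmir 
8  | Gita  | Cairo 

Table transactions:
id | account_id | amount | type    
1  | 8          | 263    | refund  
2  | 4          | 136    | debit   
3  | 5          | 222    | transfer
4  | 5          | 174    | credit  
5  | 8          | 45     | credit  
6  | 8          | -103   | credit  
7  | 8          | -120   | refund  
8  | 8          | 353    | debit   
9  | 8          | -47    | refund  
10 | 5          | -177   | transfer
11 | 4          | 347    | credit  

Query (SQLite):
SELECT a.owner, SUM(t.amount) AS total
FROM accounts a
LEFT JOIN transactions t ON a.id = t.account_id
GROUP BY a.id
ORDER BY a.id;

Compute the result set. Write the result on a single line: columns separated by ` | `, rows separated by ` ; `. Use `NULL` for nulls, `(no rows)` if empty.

Gita | 483 ; Ivy | 219 ; Gita | 391

LEFT JOIN keeps every accounts row; unmatched ones get NULL for transactions columns.
Group by accounts.id and compute SUM(t.amount). SUM over an all-NULL group is NULL.
  4: ids {2, 11} → SUM(t.amount)=483
  5: ids {3, 4, 10} → SUM(t.amount)=219
  8: ids {1, 5, 6, 7, 8, 9} → SUM(t.amount)=391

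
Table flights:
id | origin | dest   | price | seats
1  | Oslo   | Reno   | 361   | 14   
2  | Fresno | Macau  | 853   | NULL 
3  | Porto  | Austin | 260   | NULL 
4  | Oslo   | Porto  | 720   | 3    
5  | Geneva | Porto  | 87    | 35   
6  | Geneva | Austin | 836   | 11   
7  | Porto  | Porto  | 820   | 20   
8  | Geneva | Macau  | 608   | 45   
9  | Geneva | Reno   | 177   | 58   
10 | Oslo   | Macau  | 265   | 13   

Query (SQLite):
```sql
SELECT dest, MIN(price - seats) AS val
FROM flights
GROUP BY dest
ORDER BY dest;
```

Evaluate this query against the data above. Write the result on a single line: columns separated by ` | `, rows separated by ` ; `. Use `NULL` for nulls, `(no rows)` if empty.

Austin | 825 ; Macau | 252 ; Porto | 52 ; Reno | 119

For each row compute price - seats.
Group by dest; take MIN of the expression per group.
  Austin: ids {3, 6} → MIN(price - seats)=825
  Macau: ids {2, 8, 10} → MIN(price - seats)=252
  Porto: ids {4, 5, 7} → MIN(price - seats)=52
  Reno: ids {1, 9} → MIN(price - seats)=119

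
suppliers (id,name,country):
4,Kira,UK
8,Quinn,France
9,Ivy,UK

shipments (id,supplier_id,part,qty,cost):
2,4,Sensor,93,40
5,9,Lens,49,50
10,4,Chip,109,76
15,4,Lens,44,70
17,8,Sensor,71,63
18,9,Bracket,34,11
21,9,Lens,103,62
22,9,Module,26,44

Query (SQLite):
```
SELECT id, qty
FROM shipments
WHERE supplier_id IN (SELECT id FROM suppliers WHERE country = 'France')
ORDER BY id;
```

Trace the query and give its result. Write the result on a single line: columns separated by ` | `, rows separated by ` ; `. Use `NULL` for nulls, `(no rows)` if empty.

Inner query: suppliers.id where country = 'France'.
Outer: keep shipments rows whose supplier_id is in that set.
Inner query → {8}

17 | 71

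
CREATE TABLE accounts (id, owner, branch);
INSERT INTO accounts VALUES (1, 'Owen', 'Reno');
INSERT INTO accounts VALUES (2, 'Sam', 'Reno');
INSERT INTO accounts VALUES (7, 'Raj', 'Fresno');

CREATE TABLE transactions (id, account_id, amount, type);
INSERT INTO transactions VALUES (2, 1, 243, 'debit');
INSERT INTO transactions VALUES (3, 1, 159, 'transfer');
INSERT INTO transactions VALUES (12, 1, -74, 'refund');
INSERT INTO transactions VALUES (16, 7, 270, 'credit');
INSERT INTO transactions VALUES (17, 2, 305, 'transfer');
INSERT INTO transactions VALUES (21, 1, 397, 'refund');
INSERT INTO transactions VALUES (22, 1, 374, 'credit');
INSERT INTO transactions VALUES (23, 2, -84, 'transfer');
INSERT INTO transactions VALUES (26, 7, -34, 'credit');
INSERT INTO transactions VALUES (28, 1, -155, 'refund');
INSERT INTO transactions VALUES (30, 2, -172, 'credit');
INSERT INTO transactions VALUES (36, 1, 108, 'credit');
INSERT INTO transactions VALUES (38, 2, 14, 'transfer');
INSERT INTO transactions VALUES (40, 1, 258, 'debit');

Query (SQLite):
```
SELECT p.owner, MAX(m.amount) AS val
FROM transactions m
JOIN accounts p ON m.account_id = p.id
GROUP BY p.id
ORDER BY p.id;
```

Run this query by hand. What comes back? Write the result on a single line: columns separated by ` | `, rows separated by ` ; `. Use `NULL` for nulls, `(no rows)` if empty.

Join each transactions row to its accounts via account_id.
Group joined rows by accounts.id; compute MAX(m.amount) per group.
  1: ids {2, 3, 12, 21, 22, 28, 36, 40} → MAX(m.amount)=397
  2: ids {17, 23, 30, 38} → MAX(m.amount)=305
  7: ids {16, 26} → MAX(m.amount)=270

Owen | 397 ; Sam | 305 ; Raj | 270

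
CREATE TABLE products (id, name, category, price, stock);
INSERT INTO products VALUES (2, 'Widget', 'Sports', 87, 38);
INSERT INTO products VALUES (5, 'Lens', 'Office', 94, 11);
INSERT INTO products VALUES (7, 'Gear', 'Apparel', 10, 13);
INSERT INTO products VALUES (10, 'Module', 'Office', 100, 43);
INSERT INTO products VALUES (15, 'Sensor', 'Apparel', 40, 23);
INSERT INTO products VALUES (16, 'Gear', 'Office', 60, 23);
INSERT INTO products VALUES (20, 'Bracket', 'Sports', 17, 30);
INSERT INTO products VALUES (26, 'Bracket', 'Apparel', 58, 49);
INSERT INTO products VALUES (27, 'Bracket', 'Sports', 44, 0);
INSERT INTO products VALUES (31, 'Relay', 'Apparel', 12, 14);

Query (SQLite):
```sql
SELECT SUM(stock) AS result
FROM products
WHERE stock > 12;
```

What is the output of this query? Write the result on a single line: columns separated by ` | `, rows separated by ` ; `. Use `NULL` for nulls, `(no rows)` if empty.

233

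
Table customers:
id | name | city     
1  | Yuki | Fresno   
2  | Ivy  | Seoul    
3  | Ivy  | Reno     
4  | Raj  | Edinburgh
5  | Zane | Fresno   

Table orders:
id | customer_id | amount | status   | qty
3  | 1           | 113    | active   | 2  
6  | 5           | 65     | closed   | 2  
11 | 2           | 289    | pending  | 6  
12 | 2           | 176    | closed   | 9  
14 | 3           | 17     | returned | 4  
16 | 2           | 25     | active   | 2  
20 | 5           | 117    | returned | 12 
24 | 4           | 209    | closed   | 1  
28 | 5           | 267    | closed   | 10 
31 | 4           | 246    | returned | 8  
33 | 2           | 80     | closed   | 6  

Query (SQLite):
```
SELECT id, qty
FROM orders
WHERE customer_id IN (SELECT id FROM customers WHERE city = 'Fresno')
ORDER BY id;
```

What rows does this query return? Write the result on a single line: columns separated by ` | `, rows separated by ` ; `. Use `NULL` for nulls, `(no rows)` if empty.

3 | 2 ; 6 | 2 ; 20 | 12 ; 28 | 10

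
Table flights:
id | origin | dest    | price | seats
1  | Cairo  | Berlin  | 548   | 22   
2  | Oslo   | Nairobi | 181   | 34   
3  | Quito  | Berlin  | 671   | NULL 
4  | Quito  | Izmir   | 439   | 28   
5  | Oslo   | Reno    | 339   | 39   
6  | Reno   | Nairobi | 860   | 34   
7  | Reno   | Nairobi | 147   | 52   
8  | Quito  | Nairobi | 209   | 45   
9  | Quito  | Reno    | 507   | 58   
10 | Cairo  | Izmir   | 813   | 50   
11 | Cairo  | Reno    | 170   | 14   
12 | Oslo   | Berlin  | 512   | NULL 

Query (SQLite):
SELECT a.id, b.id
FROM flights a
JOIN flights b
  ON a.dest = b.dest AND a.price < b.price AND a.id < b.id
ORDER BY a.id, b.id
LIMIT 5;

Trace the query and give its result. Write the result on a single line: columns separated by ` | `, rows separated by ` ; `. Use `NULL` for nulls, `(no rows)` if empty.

1 | 3 ; 2 | 6 ; 2 | 8 ; 4 | 10 ; 5 | 9

Pairs (a,b) with same dest, a.price < b.price, a.id < b.id.
dest groups: Berlin:{1,3,12} Izmir:{4,10} Nairobi:{2,6,7,8} Reno:{5,9,11}
Ordered by (a.id, b.id); first 5.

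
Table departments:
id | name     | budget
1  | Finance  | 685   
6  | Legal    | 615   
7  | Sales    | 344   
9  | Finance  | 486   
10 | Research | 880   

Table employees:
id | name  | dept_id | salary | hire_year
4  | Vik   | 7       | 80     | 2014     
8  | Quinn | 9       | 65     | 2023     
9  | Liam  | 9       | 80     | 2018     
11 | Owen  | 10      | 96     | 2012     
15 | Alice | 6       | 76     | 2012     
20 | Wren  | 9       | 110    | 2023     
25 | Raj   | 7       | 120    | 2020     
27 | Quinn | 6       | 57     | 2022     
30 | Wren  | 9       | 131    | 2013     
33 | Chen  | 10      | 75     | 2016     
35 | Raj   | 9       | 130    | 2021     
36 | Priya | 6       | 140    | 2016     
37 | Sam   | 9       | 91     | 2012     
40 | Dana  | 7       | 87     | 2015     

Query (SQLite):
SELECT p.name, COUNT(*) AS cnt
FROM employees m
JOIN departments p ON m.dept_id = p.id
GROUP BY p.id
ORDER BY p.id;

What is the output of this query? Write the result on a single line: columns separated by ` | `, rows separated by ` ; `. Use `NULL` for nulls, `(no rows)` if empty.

Legal | 3 ; Sales | 3 ; Finance | 6 ; Research | 2

Join each employees row to its departments via dept_id.
Group joined rows by departments.id; compute COUNT(*) per group.
  6: ids {15, 27, 36} → COUNT(*)=3
  7: ids {4, 25, 40} → COUNT(*)=3
  9: ids {8, 9, 20, 30, 35, 37} → COUNT(*)=6
  10: ids {11, 33} → COUNT(*)=2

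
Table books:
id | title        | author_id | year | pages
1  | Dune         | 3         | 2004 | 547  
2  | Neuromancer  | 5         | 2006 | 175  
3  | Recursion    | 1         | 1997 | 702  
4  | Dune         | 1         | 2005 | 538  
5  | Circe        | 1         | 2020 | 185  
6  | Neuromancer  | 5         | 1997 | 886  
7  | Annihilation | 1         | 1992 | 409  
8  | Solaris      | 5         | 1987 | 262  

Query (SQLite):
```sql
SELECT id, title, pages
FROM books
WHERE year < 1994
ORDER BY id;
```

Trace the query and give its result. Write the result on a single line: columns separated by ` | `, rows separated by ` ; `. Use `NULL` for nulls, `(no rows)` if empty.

7 | Annihilation | 409 ; 8 | Solaris | 262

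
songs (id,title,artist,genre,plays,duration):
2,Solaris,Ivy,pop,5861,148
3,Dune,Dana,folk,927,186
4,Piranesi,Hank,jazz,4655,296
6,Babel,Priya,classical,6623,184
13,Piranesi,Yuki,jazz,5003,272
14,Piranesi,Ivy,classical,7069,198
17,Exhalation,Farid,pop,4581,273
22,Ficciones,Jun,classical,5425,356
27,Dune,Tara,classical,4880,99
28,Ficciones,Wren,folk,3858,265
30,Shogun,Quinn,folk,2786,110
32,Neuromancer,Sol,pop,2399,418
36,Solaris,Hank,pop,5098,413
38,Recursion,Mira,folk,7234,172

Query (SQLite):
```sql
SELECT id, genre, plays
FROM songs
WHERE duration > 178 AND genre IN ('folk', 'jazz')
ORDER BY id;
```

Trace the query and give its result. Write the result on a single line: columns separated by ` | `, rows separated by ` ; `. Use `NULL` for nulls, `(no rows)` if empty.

3 | folk | 927 ; 4 | jazz | 4655 ; 13 | jazz | 5003 ; 28 | folk | 3858

duration > 178: ids {3, 4, 6, 13, 14, 17, 22, 28, 32, 36}
genre IN ('folk', 'jazz'): ids {3, 4, 13, 28, 30, 38}
Combine with AND.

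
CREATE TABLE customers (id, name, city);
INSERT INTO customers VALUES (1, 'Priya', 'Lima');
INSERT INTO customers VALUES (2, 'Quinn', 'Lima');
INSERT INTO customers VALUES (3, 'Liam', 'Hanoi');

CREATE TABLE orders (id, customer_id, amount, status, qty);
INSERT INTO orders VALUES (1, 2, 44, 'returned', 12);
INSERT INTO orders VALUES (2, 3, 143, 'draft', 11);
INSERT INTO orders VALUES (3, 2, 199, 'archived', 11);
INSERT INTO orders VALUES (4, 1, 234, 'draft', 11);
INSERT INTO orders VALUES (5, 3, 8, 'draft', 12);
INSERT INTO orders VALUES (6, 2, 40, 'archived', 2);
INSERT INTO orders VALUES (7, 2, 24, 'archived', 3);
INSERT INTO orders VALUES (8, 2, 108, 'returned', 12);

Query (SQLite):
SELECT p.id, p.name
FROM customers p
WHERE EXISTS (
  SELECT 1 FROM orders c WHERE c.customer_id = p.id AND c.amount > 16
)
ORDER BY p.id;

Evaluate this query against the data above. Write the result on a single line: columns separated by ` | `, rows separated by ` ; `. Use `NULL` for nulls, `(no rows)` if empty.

For each customers row, check whether any orders with matching customer_id has amount > 16.
Keep rows where that is true.

1 | Priya ; 2 | Quinn ; 3 | Liam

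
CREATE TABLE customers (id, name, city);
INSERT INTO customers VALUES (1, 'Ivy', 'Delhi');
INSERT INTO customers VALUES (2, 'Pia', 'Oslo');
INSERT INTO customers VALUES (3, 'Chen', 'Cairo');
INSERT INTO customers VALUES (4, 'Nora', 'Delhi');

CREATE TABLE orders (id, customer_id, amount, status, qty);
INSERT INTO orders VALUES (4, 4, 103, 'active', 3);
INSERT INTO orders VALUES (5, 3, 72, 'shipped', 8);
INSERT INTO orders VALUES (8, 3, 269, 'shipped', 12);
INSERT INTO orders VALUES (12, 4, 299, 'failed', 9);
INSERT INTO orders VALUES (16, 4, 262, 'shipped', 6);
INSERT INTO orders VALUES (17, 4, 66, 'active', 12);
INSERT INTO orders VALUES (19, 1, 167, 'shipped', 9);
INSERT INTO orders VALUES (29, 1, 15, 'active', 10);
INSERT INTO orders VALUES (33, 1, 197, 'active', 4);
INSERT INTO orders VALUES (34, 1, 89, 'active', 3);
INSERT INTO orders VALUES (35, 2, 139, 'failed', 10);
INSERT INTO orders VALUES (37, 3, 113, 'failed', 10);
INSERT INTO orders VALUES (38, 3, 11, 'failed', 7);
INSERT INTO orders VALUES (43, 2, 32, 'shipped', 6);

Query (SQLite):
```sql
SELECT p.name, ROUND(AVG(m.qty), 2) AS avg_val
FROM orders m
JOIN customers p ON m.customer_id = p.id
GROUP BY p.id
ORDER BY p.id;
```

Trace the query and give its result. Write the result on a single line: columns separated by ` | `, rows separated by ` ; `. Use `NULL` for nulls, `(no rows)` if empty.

Join each orders row to its customers via customer_id.
Group joined rows by customers.id; compute ROUND(AVG(m.qty), 2) per group.
  1: ids {19, 29, 33, 34} → ROUND(AVG(m.qty), 2)=6.5
  2: ids {35, 43} → ROUND(AVG(m.qty), 2)=8
  3: ids {5, 8, 37, 38} → ROUND(AVG(m.qty), 2)=9.25
  4: ids {4, 12, 16, 17} → ROUND(AVG(m.qty), 2)=7.5

Ivy | 6.5 ; Pia | 8 ; Chen | 9.25 ; Nora | 7.5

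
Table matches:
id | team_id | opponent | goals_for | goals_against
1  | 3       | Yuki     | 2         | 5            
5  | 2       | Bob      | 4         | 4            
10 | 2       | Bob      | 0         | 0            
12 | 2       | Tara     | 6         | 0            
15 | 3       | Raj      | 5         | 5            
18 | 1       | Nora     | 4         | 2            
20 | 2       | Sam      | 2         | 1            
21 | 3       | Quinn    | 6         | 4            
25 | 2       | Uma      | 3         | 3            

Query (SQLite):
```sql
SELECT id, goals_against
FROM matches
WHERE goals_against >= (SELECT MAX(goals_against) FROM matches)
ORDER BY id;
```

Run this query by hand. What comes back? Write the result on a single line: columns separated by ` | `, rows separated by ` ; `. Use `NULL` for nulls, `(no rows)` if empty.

1 | 5 ; 15 | 5

Scalar subquery: MAX(goals_against) over all matches rows = 5.
Keep rows where goals_against >= that value.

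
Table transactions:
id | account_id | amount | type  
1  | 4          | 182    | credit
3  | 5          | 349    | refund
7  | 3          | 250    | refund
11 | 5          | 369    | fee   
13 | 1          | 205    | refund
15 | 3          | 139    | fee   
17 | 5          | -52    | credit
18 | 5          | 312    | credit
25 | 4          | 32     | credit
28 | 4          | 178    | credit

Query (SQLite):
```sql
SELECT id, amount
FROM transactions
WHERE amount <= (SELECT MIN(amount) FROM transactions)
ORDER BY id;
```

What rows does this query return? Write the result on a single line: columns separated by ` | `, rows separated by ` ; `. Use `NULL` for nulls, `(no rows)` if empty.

Scalar subquery: MIN(amount) over all transactions rows = -52.
Keep rows where amount <= that value.

17 | -52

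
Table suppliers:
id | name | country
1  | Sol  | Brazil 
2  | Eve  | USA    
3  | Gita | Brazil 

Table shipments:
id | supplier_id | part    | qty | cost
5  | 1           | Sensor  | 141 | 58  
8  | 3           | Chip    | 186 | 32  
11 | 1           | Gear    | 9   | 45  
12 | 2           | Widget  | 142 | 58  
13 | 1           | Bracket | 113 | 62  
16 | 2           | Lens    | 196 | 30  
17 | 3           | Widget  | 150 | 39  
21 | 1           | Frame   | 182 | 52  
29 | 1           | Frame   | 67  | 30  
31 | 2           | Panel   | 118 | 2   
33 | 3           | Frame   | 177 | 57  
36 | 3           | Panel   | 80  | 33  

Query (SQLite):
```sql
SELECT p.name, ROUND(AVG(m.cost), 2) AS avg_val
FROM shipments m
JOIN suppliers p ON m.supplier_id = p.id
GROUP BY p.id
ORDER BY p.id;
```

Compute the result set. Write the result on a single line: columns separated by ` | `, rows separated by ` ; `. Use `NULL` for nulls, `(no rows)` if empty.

Join each shipments row to its suppliers via supplier_id.
Group joined rows by suppliers.id; compute ROUND(AVG(m.cost), 2) per group.
  1: ids {5, 11, 13, 21, 29} → ROUND(AVG(m.cost), 2)=49.4
  2: ids {12, 16, 31} → ROUND(AVG(m.cost), 2)=30
  3: ids {8, 17, 33, 36} → ROUND(AVG(m.cost), 2)=40.25

Sol | 49.4 ; Eve | 30 ; Gita | 40.25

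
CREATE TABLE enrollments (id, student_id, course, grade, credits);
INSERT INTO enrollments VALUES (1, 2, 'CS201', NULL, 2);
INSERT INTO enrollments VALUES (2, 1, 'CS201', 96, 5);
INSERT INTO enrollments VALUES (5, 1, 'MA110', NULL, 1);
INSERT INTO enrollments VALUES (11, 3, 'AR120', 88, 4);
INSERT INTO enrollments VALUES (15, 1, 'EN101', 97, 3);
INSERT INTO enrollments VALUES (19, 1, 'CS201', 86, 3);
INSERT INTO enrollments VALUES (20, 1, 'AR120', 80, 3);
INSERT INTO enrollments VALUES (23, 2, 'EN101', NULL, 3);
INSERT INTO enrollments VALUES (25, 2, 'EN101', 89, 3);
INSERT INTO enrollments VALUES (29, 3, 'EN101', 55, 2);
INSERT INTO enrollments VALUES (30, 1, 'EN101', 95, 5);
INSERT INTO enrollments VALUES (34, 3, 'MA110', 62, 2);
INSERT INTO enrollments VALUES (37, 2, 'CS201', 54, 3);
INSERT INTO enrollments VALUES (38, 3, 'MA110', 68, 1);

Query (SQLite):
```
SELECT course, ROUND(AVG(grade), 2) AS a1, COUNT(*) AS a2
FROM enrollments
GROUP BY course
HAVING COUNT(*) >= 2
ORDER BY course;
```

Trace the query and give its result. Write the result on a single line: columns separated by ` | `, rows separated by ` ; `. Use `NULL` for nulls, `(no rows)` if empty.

AR120 | 84 | 2 ; CS201 | 78.67 | 4 ; EN101 | 84 | 5 ; MA110 | 65 | 3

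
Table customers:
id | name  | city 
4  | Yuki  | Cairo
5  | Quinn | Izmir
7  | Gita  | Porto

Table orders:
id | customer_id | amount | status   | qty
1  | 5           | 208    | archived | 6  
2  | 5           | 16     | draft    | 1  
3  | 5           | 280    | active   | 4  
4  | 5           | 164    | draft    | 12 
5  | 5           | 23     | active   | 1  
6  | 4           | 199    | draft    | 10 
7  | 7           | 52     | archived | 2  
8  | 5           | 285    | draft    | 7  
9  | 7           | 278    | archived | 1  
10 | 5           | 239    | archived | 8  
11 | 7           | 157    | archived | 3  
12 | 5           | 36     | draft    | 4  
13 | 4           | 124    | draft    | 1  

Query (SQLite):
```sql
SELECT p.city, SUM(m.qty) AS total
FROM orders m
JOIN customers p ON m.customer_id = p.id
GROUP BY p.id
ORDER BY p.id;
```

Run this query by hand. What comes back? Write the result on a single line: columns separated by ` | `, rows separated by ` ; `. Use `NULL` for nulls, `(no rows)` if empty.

Join each orders row to its customers via customer_id.
Group joined rows by customers.id; compute SUM(m.qty) per group.
  4: ids {6, 13} → SUM(m.qty)=11
  5: ids {1, 2, 3, 4, 5, 8, 10, 12} → SUM(m.qty)=43
  7: ids {7, 9, 11} → SUM(m.qty)=6

Cairo | 11 ; Izmir | 43 ; Porto | 6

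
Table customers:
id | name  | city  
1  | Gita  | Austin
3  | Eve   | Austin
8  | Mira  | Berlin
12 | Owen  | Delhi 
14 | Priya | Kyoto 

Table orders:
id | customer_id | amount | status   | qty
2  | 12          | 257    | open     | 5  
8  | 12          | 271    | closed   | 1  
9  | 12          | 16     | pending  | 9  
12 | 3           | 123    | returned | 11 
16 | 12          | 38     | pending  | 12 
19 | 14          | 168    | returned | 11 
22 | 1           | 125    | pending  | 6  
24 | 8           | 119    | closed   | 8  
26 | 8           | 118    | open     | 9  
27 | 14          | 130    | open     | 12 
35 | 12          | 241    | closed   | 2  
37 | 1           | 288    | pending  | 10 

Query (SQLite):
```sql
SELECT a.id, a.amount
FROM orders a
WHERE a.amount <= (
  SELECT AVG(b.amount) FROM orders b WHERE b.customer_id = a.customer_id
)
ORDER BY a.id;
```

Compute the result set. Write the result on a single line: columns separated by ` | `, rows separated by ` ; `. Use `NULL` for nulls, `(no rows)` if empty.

For each orders row a, compute AVG(amount) over rows sharing a.customer_id.
Keep row a if a.amount <= that per-group AVG.
  customer_id=1: AVG(amount) = 206.5
  customer_id=3: AVG(amount) = 123.0
  customer_id=8: AVG(amount) = 118.5
  customer_id=12: AVG(amount) = 164.6
  customer_id=14: AVG(amount) = 149.0

9 | 16 ; 12 | 123 ; 16 | 38 ; 22 | 125 ; 26 | 118 ; 27 | 130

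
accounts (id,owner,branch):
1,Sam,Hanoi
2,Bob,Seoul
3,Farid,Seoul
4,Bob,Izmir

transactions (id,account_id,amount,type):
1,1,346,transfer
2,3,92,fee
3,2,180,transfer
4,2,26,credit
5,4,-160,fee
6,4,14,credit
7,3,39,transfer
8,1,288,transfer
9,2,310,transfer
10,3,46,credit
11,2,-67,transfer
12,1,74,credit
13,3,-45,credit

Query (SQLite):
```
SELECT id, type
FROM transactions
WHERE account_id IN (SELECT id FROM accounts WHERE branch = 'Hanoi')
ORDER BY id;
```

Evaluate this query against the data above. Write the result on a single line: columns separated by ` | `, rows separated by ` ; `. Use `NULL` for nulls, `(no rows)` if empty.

Inner query: accounts.id where branch = 'Hanoi'.
Outer: keep transactions rows whose account_id is in that set.
Inner query → {1}

1 | transfer ; 8 | transfer ; 12 | credit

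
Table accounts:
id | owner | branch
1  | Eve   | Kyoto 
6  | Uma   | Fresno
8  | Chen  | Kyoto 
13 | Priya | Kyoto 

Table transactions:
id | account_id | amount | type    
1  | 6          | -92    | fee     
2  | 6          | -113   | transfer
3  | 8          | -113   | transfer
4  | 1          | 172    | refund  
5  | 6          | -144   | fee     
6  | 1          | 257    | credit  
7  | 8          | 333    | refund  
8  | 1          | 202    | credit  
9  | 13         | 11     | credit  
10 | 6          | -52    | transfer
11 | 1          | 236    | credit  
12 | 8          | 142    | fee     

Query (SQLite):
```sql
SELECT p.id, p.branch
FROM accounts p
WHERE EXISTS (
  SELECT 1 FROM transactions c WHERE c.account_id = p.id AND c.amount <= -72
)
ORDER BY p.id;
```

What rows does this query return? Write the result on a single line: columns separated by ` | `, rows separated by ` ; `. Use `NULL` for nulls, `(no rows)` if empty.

6 | Fresno ; 8 | Kyoto

For each accounts row, check whether any transactions with matching account_id has amount <= -72.
Keep rows where that is true.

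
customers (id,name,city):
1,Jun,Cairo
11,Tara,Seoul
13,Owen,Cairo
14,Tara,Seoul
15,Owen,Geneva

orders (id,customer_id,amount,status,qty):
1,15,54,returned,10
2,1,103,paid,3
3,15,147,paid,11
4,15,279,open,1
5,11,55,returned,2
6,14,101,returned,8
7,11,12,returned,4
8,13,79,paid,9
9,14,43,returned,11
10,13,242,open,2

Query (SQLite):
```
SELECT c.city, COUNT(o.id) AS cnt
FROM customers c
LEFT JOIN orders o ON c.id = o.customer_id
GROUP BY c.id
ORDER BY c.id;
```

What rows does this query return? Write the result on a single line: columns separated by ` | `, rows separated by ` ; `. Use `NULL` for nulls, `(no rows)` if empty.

Cairo | 1 ; Seoul | 2 ; Cairo | 2 ; Seoul | 2 ; Geneva | 3

LEFT JOIN keeps every customers row; unmatched ones get NULL for orders columns.
Group by customers.id and compute COUNT(o.id). COUNT(col) of an all-NULL group is 0.
  1: ids {2} → COUNT(o.id)=1
  11: ids {5, 7} → COUNT(o.id)=2
  13: ids {8, 10} → COUNT(o.id)=2
  14: ids {6, 9} → COUNT(o.id)=2
  15: ids {1, 3, 4} → COUNT(o.id)=3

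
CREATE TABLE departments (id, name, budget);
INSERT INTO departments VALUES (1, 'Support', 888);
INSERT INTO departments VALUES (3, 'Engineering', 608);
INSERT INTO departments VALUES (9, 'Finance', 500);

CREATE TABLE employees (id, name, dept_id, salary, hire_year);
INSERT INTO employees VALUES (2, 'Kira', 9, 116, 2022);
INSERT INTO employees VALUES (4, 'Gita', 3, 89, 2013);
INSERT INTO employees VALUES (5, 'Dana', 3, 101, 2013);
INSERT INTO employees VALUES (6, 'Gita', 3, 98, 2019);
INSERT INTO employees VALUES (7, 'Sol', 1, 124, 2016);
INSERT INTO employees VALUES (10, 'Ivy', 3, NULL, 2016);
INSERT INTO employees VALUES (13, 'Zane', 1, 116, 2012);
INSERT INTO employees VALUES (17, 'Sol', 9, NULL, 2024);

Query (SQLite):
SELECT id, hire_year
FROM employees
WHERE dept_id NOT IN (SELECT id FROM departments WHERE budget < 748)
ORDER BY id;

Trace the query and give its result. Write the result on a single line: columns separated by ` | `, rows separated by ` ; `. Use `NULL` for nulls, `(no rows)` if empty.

Inner query: departments.id where budget < 748.
Outer: keep employees rows whose dept_id is not in that set.
Inner query → {3, 9}

7 | 2016 ; 13 | 2012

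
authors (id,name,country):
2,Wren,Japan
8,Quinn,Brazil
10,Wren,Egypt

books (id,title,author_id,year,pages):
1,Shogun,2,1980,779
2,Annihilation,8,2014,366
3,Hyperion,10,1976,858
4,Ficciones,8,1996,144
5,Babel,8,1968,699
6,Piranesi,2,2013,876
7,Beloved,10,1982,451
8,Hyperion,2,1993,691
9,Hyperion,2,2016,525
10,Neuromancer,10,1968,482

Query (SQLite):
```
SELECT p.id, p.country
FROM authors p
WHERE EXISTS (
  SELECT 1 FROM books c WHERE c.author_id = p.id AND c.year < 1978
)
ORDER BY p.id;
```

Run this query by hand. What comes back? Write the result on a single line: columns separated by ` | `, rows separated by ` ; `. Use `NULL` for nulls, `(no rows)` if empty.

For each authors row, check whether any books with matching author_id has year < 1978.
Keep rows where that is true.

8 | Brazil ; 10 | Egypt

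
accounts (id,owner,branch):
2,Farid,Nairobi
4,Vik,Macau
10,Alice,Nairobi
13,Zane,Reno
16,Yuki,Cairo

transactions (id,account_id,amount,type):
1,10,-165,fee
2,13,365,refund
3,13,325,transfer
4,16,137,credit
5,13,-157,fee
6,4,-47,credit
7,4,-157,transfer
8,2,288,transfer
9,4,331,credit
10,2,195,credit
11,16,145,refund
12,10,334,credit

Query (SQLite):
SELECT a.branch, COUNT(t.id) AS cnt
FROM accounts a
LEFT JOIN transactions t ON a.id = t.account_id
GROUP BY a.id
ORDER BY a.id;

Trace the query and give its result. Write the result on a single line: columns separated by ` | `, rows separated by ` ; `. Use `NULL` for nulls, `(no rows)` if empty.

LEFT JOIN keeps every accounts row; unmatched ones get NULL for transactions columns.
Group by accounts.id and compute COUNT(t.id). COUNT(col) of an all-NULL group is 0.
  2: ids {8, 10} → COUNT(t.id)=2
  4: ids {6, 7, 9} → COUNT(t.id)=3
  10: ids {1, 12} → COUNT(t.id)=2
  13: ids {2, 3, 5} → COUNT(t.id)=3
  16: ids {4, 11} → COUNT(t.id)=2

Nairobi | 2 ; Macau | 3 ; Nairobi | 2 ; Reno | 3 ; Cairo | 2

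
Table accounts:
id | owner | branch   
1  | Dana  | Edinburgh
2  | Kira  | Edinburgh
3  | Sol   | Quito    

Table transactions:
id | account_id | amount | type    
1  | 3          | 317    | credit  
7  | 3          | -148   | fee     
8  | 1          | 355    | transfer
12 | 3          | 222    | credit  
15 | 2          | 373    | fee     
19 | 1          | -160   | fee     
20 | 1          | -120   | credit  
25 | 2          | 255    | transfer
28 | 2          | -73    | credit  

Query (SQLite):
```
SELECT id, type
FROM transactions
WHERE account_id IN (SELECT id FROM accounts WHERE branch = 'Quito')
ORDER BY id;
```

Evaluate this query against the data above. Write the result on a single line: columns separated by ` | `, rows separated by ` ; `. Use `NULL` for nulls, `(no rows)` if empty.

Inner query: accounts.id where branch = 'Quito'.
Outer: keep transactions rows whose account_id is in that set.
Inner query → {3}

1 | credit ; 7 | fee ; 12 | credit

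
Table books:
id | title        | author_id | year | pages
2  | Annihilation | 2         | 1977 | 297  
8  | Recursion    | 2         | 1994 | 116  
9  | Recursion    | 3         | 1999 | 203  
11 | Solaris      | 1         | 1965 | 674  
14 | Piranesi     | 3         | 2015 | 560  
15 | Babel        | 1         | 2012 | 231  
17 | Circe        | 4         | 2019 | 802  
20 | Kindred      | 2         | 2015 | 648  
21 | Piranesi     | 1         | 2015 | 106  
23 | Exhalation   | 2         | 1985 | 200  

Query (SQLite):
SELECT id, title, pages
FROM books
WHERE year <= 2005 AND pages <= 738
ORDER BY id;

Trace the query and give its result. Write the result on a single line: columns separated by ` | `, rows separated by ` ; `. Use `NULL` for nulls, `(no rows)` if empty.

year <= 2005: ids {2, 8, 9, 11, 23}
pages <= 738: ids {2, 8, 9, 11, 14, 15, 20, 21, 23}
Combine with AND.

2 | Annihilation | 297 ; 8 | Recursion | 116 ; 9 | Recursion | 203 ; 11 | Solaris | 674 ; 23 | Exhalation | 200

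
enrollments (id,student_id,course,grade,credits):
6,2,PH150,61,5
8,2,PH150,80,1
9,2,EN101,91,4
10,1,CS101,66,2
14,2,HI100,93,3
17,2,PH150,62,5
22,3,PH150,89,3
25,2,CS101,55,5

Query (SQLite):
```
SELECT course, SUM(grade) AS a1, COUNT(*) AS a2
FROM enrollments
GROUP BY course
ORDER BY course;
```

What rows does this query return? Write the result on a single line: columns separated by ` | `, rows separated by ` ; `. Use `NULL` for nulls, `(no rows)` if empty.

CS101 | 121 | 2 ; EN101 | 91 | 1 ; HI100 | 93 | 1 ; PH150 | 292 | 4

Group enrollments by course.
Per group compute: SUM(grade), COUNT(*).
  CS101: ids {10, 25} → SUM(grade)=121, COUNT(*)=2
  EN101: ids {9} → SUM(grade)=91, COUNT(*)=1
  HI100: ids {14} → SUM(grade)=93, COUNT(*)=1
  PH150: ids {6, 8, 17, 22} → SUM(grade)=292, COUNT(*)=4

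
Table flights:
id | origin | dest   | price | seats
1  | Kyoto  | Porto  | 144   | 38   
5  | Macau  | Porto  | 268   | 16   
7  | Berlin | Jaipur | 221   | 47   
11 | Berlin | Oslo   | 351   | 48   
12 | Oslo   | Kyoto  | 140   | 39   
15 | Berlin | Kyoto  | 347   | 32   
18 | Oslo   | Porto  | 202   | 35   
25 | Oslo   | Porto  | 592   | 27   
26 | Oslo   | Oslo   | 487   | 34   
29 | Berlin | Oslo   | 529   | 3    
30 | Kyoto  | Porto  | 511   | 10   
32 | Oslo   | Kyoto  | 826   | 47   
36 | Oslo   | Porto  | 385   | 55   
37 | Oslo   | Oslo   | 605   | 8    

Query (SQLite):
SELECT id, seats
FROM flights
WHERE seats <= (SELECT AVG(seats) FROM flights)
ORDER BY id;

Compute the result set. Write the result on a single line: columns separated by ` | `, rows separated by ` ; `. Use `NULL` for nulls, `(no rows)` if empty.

Scalar subquery: AVG(seats) over all flights rows = 31.357143 (≈; comparison uses full precision).
Keep rows where seats <= that value.

5 | 16 ; 25 | 27 ; 29 | 3 ; 30 | 10 ; 37 | 8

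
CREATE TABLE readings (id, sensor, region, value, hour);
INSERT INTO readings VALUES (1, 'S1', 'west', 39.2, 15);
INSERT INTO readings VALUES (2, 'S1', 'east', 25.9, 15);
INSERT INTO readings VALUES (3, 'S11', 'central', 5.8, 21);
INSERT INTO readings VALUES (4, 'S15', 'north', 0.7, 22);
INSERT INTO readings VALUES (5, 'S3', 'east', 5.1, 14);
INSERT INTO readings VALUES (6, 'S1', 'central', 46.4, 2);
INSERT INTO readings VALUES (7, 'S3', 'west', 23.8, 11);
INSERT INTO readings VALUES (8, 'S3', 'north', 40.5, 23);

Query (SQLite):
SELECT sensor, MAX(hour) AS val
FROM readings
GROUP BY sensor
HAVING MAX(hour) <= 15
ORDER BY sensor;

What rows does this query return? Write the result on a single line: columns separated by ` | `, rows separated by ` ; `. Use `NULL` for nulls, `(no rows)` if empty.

S1 | 15

Partition readings by sensor; compute MAX(hour) within each group.
HAVING: keep groups where MAX(hour) <= 15.
  S1: ids {1, 2, 6} → MAX(hour)=15
  S11: ids {3} → MAX(hour)=21
  S15: ids {4} → MAX(hour)=22
  S3: ids {5, 7, 8} → MAX(hour)=23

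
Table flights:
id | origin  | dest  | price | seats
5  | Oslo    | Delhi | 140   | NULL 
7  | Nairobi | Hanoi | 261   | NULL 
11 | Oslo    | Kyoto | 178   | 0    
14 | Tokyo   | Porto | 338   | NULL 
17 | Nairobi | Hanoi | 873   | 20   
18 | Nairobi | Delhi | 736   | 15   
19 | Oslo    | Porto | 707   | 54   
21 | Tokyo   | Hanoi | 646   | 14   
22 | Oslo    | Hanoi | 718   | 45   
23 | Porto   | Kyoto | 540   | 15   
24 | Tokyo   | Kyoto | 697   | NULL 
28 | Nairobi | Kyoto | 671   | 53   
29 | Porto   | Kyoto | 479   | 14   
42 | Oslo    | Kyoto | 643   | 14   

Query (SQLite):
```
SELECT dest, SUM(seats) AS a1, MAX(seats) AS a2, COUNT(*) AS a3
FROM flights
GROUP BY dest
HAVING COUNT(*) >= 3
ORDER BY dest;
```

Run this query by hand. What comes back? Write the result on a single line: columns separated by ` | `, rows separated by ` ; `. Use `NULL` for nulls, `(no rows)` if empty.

Group flights by dest.
Per group compute: SUM(seats), MAX(seats), COUNT(*).
HAVING: drop groups with fewer than 3 rows.
  Delhi: ids {5, 18} → SUM(seats)=15, MAX(seats)=15, COUNT(*)=2
  Hanoi: ids {7, 17, 21, 22} → SUM(seats)=79, MAX(seats)=45, COUNT(*)=4
  Kyoto: ids {11, 23, 24, 28, 29, 42} → SUM(seats)=96, MAX(seats)=53, COUNT(*)=6
  Porto: ids {14, 19} → SUM(seats)=54, MAX(seats)=54, COUNT(*)=2

Hanoi | 79 | 45 | 4 ; Kyoto | 96 | 53 | 6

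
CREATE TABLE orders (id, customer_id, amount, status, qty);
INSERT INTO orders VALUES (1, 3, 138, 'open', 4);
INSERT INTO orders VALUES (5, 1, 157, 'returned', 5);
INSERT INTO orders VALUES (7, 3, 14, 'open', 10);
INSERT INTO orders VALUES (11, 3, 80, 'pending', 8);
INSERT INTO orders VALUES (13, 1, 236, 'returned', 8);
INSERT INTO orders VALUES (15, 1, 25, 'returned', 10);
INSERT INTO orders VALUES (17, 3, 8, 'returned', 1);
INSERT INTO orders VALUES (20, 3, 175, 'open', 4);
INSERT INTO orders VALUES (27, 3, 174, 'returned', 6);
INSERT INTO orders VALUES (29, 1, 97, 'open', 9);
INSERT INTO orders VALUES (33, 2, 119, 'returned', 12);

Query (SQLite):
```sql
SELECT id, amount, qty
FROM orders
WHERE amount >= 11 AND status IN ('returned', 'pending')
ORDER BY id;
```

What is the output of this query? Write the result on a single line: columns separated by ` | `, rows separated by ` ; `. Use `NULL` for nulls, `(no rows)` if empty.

5 | 157 | 5 ; 11 | 80 | 8 ; 13 | 236 | 8 ; 15 | 25 | 10 ; 27 | 174 | 6 ; 33 | 119 | 12

amount >= 11: ids {1, 5, 7, 11, 13, 15, 20, 27, 29, 33}
status IN ('returned', 'pending'): ids {5, 11, 13, 15, 17, 27, 33}
Combine with AND.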